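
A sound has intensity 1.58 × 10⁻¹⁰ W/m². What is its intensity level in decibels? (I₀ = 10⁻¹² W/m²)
β = 10·log₁₀(I/I₀) = 21.99 dB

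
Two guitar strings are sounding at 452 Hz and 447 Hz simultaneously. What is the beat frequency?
5 Hz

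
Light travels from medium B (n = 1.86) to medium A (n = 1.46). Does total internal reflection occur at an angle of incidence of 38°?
θc = arcsin(n₂/n₁) = 51.72°; 38° < θc, so no — the ray refracts.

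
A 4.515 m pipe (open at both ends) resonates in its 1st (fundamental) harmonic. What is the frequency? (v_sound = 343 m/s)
fₙ = nv/(2L) = 37.98 Hz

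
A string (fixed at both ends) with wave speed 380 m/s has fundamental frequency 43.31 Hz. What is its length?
L = v/(2f₁) = 4.387 m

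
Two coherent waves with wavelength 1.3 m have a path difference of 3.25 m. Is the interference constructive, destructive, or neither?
destructive — path difference = 2.5λ, an odd multiple of λ/2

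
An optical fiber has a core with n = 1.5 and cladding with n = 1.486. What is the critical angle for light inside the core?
θc = arcsin(n_cladding/n_core) = 82.17°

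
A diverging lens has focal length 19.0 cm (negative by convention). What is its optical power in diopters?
P = 1/f = -5.263 D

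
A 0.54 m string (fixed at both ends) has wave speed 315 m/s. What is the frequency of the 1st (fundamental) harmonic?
fₙ = nv/(2L) = 291.7 Hz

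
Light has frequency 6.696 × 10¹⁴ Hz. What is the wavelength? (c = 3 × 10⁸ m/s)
λ = c/f = 448 nm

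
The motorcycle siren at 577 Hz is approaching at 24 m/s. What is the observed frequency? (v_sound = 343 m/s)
f_obs = f·v/(v − v_s) = 620.4 Hz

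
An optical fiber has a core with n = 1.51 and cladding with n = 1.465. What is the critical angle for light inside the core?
θc = arcsin(n_cladding/n_core) = 75.98°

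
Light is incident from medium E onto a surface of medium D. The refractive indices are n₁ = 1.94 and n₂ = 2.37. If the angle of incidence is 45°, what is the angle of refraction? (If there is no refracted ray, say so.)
sin θ₂ = (n₁/n₂)·sin θ₁ = 0.5788 → θ₂ = 35.37°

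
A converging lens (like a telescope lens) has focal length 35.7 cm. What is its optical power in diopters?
P = 1/f = 2.801 D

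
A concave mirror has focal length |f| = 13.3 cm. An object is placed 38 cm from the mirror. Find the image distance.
f = +13.3 cm (concave); 1/di = 1/f − 1/do → di = 20.46 cm (real image, in front of mirror)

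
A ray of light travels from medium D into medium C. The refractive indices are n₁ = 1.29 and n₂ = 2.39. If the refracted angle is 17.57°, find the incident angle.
sin θ₁ = (n₂/n₁)·sin θ₂ → θ₁ = 34.01°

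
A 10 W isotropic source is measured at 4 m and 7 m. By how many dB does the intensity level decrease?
Δβ = 20·log₁₀(r₂/r₁) = 4.861 dB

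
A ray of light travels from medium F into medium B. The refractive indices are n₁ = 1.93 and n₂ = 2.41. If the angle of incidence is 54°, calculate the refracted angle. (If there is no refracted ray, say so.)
sin θ₂ = (n₁/n₂)·sin θ₁ = 0.6479 → θ₂ = 40.38°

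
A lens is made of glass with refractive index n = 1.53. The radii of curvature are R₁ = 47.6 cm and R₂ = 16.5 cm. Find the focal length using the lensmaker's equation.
1/f = (n − 1)(1/R₁ − 1/R₂) → f = -47.65 cm (diverging lens)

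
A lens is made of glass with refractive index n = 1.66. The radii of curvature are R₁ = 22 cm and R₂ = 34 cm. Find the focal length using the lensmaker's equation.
1/f = (n − 1)(1/R₁ − 1/R₂) → f = 94.44 cm (converging lens)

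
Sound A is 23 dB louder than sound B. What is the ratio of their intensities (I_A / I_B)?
I_A/I_B = 10^(Δβ/10) = 199.5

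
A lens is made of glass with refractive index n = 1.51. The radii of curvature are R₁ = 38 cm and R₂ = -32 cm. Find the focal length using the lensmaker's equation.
1/f = (n − 1)(1/R₁ − 1/R₂) → f = 34.06 cm (converging lens)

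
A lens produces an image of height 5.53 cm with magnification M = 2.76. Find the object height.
ho = |hi|/|M| = 2.004 cm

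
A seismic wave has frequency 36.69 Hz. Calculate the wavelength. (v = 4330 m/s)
λ = v/f = 118 m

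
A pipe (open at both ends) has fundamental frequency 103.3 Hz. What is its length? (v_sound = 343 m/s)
L = v/(2f₁) = 1.66 m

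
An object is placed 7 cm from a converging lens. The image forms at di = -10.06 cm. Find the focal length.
1/f = 1/do + 1/di → f = 23.01 cm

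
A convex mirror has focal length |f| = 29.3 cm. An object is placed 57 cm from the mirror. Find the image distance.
f = −29.3 cm (convex); 1/di = 1/f − 1/do → di = -19.35 cm (virtual image, behind mirror)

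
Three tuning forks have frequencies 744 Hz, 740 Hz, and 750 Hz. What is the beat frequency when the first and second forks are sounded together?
4 Hz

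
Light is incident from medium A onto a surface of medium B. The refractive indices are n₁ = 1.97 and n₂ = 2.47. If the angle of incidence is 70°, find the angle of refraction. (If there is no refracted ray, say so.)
sin θ₂ = (n₁/n₂)·sin θ₁ = 0.7495 → θ₂ = 48.54°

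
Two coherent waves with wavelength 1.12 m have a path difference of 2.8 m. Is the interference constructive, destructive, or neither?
destructive — path difference = 2.5λ, an odd multiple of λ/2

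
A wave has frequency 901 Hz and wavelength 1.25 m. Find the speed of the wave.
v = fλ = 1126 m/s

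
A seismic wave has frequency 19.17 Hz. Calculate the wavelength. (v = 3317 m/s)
λ = v/f = 173 m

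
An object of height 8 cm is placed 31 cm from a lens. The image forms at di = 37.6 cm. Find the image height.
hi = (-di/do) × ho = -9.703 cm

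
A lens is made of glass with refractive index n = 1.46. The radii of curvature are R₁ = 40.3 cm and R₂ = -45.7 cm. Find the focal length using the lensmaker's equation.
1/f = (n − 1)(1/R₁ − 1/R₂) → f = 46.55 cm (converging lens)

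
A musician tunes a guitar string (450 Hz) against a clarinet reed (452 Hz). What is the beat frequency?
2 Hz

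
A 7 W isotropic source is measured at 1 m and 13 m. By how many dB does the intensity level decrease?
Δβ = 20·log₁₀(r₂/r₁) = 22.28 dB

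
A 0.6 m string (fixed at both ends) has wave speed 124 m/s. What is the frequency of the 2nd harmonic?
fₙ = nv/(2L) = 206.7 Hz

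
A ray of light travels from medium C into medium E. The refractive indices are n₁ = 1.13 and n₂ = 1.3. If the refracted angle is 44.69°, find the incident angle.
sin θ₁ = (n₂/n₁)·sin θ₂ → θ₁ = 54.01°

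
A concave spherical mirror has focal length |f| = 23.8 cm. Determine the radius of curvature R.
R = 2|f| = 47.6 cm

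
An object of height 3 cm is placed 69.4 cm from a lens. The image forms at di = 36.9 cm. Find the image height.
hi = (-di/do) × ho = -1.595 cm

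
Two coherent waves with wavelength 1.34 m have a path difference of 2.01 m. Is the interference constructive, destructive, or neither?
destructive — path difference = 1.5λ, an odd multiple of λ/2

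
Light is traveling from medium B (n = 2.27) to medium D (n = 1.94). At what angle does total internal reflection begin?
θc = arcsin(n₂/n₁) = 58.72°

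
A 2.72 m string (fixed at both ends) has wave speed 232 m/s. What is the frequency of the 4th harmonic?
fₙ = nv/(2L) = 170.6 Hz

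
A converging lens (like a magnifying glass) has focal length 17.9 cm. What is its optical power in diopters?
P = 1/f = 5.587 D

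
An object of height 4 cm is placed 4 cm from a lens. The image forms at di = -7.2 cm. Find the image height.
hi = (-di/do) × ho = 7.2 cm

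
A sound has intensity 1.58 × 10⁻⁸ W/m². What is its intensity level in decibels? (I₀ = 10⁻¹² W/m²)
β = 10·log₁₀(I/I₀) = 41.99 dB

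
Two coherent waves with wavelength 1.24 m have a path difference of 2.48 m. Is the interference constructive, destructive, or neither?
constructive — path difference = 2λ, a whole number of wavelengths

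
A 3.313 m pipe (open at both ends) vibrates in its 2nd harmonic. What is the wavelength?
λₙ = 2L/n = 3.313 m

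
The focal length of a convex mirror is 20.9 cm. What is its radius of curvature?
R = 2|f| = 41.8 cm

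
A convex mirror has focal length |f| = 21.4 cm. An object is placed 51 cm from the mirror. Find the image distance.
f = −21.4 cm (convex); 1/di = 1/f − 1/do → di = -15.07 cm (virtual image, behind mirror)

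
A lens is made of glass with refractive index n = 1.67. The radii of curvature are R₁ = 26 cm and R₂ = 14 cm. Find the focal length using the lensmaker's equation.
1/f = (n − 1)(1/R₁ − 1/R₂) → f = -45.27 cm (diverging lens)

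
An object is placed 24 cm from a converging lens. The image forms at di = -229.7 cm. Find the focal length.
1/f = 1/do + 1/di → f = 26.8 cm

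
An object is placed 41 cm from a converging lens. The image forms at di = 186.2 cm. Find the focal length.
1/f = 1/do + 1/di → f = 33.6 cm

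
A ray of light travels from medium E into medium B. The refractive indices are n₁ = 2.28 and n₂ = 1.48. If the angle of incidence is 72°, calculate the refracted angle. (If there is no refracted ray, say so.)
sin θ₂ = (n₁/n₂)·sin θ₁ = 1.465 > 1, so there is no refracted ray — the light undergoes total internal reflection.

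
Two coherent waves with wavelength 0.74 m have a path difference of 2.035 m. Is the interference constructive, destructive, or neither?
neither (partial) — path difference = 2.75λ, neither a whole number of wavelengths nor an odd multiple of λ/2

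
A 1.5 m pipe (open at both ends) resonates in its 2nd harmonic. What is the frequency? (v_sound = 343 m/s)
fₙ = nv/(2L) = 228.7 Hz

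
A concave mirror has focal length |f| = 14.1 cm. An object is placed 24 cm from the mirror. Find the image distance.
f = +14.1 cm (concave); 1/di = 1/f − 1/do → di = 34.18 cm (real image, in front of mirror)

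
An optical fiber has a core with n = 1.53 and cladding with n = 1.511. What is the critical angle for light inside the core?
θc = arcsin(n_cladding/n_core) = 80.96°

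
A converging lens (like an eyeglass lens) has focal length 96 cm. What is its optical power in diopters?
P = 1/f = 1.042 D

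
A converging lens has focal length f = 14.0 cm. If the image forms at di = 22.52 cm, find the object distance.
1/do = 1/f − 1/di → do = 37 cm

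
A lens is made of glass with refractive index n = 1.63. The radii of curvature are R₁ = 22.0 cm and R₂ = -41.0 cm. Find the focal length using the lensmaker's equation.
1/f = (n − 1)(1/R₁ − 1/R₂) → f = 22.73 cm (converging lens)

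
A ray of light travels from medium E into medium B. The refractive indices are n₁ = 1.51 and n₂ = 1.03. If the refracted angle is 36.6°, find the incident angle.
sin θ₁ = (n₂/n₁)·sin θ₂ → θ₁ = 24°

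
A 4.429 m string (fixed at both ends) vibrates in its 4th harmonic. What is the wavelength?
λₙ = 2L/n = 2.215 m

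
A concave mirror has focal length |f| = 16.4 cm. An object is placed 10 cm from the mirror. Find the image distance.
f = +16.4 cm (concave); 1/di = 1/f − 1/do → di = -25.62 cm (virtual image, behind mirror)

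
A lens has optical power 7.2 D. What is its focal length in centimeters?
f = 1/P = 13.89 cm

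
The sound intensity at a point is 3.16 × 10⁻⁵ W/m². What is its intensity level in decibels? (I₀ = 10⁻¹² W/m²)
β = 10·log₁₀(I/I₀) = 75 dB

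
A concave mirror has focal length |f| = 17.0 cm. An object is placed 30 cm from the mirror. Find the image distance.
f = +17.0 cm (concave); 1/di = 1/f − 1/do → di = 39.23 cm (real image, in front of mirror)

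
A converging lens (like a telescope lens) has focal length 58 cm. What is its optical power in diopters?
P = 1/f = 1.724 D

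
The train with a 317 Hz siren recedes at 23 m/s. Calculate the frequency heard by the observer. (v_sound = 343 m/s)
f_obs = f·v/(v + v_s) = 297.1 Hz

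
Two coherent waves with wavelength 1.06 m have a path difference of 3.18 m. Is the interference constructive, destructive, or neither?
constructive — path difference = 3λ, a whole number of wavelengths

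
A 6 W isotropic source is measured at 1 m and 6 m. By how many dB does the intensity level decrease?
Δβ = 20·log₁₀(r₂/r₁) = 15.56 dB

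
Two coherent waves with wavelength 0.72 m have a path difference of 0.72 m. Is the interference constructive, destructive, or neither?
constructive — path difference = 1λ, a whole number of wavelengths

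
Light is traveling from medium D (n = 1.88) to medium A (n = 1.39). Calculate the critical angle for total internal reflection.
θc = arcsin(n₂/n₁) = 47.68°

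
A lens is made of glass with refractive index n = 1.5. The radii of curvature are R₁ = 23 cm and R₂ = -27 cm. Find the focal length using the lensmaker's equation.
1/f = (n − 1)(1/R₁ − 1/R₂) → f = 24.84 cm (converging lens)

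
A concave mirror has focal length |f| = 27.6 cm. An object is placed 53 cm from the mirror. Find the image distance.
f = +27.6 cm (concave); 1/di = 1/f − 1/do → di = 57.59 cm (real image, in front of mirror)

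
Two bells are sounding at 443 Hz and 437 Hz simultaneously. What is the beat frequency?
6 Hz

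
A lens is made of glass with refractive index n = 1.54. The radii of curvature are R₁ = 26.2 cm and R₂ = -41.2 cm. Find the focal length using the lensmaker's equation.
1/f = (n − 1)(1/R₁ − 1/R₂) → f = 29.66 cm (converging lens)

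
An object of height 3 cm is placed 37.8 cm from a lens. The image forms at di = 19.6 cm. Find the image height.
hi = (-di/do) × ho = -1.556 cm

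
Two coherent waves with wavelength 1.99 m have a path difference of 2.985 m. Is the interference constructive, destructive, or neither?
destructive — path difference = 1.5λ, an odd multiple of λ/2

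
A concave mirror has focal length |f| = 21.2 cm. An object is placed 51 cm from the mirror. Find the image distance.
f = +21.2 cm (concave); 1/di = 1/f − 1/do → di = 36.28 cm (real image, in front of mirror)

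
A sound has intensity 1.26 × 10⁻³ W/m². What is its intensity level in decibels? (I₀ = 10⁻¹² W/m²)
β = 10·log₁₀(I/I₀) = 91 dB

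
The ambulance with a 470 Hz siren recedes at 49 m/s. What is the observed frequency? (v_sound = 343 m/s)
f_obs = f·v/(v + v_s) = 411.2 Hz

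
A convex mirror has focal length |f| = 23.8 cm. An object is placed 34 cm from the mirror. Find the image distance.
f = −23.8 cm (convex); 1/di = 1/f − 1/do → di = -14 cm (virtual image, behind mirror)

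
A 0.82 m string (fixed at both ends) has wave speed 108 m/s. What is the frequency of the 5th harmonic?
fₙ = nv/(2L) = 329.3 Hz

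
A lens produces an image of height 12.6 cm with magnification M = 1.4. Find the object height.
ho = |hi|/|M| = 9 cm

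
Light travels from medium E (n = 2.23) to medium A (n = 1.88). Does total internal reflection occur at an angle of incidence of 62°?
θc = arcsin(n₂/n₁) = 57.46°; 62° > θc, so yes — total internal reflection.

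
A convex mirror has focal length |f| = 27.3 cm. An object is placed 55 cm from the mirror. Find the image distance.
f = −27.3 cm (convex); 1/di = 1/f − 1/do → di = -18.24 cm (virtual image, behind mirror)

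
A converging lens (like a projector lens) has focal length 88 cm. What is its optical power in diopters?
P = 1/f = 1.136 D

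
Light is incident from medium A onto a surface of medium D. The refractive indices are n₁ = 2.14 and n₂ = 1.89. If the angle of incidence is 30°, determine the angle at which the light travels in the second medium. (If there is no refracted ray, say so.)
sin θ₂ = (n₁/n₂)·sin θ₁ = 0.5661 → θ₂ = 34.48°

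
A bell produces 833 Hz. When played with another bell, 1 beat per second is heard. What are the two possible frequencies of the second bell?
f₂ = 833 ± 1 Hz → 834 Hz or 832 Hz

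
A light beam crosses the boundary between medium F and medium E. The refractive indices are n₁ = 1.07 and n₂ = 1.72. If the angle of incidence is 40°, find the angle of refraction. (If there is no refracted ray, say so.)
sin θ₂ = (n₁/n₂)·sin θ₁ = 0.3999 → θ₂ = 23.57°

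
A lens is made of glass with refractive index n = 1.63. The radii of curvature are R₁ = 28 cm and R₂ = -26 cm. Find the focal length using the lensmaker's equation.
1/f = (n − 1)(1/R₁ − 1/R₂) → f = 21.4 cm (converging lens)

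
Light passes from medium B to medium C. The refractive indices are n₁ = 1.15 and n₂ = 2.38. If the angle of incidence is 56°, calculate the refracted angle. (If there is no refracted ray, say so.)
sin θ₂ = (n₁/n₂)·sin θ₁ = 0.4006 → θ₂ = 23.61°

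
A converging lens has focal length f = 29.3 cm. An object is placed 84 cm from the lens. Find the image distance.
1/di = 1/f − 1/do → di = 44.99 cm (real image)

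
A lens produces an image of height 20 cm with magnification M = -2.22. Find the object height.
ho = |hi|/|M| = 9.009 cm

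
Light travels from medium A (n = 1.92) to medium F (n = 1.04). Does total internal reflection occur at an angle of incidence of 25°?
θc = arcsin(n₂/n₁) = 32.8°; 25° < θc, so no — the ray refracts.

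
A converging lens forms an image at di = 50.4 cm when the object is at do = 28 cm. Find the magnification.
M = −di/do = -1.8 (inverted image)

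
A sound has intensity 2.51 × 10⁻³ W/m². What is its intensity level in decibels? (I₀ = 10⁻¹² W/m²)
β = 10·log₁₀(I/I₀) = 94 dB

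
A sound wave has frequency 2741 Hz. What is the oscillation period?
T = 1/f = 3.648 × 10⁻⁴ s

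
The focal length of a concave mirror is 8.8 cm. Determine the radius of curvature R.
R = 2|f| = 17.6 cm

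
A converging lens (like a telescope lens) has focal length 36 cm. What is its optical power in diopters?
P = 1/f = 2.778 D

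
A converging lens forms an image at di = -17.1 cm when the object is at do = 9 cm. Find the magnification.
M = −di/do = 1.9 (upright image)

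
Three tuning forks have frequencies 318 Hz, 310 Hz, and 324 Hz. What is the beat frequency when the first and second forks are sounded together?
8 Hz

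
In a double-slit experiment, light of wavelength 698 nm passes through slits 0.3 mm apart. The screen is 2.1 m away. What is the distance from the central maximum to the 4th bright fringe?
y = mλL/d = 19.54 mm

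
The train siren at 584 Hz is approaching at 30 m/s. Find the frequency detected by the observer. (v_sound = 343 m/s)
f_obs = f·v/(v − v_s) = 640 Hz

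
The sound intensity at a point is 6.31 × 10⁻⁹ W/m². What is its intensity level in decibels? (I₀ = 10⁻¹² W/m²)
β = 10·log₁₀(I/I₀) = 38 dB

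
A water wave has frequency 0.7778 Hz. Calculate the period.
T = 1/f = 1.286 s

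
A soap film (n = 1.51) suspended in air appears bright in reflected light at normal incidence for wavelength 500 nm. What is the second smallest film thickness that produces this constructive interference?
2nt = (m − ½)λ with m = 2 → t = (m − ½)λ/(2n) = 248.3 nm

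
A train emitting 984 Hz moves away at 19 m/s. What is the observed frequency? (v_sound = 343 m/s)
f_obs = f·v/(v + v_s) = 932.4 Hz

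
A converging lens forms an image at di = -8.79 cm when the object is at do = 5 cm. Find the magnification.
M = −di/do = 1.758 (upright image)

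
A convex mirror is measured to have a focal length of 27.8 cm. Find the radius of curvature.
R = 2|f| = 55.6 cm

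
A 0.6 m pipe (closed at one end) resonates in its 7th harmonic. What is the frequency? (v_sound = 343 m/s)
fₙ = nv/(4L) = 1000 Hz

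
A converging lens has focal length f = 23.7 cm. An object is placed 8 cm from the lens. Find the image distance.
1/di = 1/f − 1/do → di = -12.08 cm (virtual image)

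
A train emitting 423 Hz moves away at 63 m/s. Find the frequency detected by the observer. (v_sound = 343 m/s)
f_obs = f·v/(v + v_s) = 357.4 Hz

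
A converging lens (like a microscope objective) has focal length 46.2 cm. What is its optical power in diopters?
P = 1/f = 2.165 D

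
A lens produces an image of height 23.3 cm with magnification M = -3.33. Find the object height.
ho = |hi|/|M| = 6.997 cm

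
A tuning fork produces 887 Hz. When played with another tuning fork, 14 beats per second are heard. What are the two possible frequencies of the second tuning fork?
f₂ = 887 ± 14 Hz → 901 Hz or 873 Hz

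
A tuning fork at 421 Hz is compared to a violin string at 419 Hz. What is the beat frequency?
2 Hz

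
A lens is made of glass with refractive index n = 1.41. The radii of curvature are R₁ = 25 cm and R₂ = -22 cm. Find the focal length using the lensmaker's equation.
1/f = (n − 1)(1/R₁ − 1/R₂) → f = 28.54 cm (converging lens)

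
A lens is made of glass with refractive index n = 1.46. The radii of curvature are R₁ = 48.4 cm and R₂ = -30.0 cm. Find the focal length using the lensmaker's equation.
1/f = (n − 1)(1/R₁ − 1/R₂) → f = 40.26 cm (converging lens)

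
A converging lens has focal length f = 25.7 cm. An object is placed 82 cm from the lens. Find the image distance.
1/di = 1/f − 1/do → di = 37.43 cm (real image)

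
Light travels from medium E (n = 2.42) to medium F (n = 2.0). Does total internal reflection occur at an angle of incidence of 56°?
θc = arcsin(n₂/n₁) = 55.74°; 56° > θc, so yes — total internal reflection.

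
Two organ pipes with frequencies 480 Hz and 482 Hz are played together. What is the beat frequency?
2 Hz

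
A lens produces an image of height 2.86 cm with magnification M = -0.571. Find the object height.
ho = |hi|/|M| = 5.009 cm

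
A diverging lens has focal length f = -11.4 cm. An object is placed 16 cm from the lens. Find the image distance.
1/di = 1/f − 1/do → di = -6.657 cm (virtual image)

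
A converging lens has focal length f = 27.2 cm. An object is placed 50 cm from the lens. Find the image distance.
1/di = 1/f − 1/do → di = 59.65 cm (real image)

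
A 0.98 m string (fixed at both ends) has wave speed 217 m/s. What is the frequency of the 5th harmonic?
fₙ = nv/(2L) = 553.6 Hz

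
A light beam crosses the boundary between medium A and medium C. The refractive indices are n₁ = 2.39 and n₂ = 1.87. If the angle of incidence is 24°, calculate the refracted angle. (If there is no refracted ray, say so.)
sin θ₂ = (n₁/n₂)·sin θ₁ = 0.5198 → θ₂ = 31.32°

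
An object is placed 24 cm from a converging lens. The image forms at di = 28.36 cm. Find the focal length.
1/f = 1/do + 1/di → f = 13 cm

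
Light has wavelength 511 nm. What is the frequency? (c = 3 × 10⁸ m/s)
f = c/λ = 5.871 × 10¹⁴ Hz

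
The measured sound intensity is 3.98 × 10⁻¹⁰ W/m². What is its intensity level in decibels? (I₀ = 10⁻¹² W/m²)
β = 10·log₁₀(I/I₀) = 26 dB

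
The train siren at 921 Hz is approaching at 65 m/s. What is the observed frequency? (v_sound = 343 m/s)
f_obs = f·v/(v − v_s) = 1136 Hz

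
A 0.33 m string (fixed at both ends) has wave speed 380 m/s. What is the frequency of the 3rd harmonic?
fₙ = nv/(2L) = 1727 Hz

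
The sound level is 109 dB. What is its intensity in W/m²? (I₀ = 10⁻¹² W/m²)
I = I₀·10^(β/10) = 7.94 × 10⁻² W/m²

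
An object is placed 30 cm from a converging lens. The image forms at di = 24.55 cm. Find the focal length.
1/f = 1/do + 1/di → f = 13.5 cm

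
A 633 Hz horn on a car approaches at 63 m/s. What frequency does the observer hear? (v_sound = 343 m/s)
f_obs = f·v/(v − v_s) = 775.4 Hz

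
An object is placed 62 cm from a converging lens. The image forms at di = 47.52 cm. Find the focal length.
1/f = 1/do + 1/di → f = 26.9 cm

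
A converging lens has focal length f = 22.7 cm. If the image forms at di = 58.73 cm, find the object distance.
1/do = 1/f − 1/di → do = 37 cm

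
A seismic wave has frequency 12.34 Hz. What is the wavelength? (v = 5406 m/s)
λ = v/f = 438.1 m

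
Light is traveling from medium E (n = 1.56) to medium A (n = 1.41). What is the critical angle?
θc = arcsin(n₂/n₁) = 64.67°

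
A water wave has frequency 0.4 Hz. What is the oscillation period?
T = 1/f = 2.5 s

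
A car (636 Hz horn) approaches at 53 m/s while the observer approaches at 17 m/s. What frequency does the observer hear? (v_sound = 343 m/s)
f_obs = f·(v + v_o)/(v − v_s) = 789.5 Hz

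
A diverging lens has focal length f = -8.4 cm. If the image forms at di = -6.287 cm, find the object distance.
1/do = 1/f − 1/di → do = 24.99 cm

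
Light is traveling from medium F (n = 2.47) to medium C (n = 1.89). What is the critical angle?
θc = arcsin(n₂/n₁) = 49.92°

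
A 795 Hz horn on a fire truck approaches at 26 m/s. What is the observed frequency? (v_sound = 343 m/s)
f_obs = f·v/(v − v_s) = 860.2 Hz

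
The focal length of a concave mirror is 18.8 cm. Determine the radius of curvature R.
R = 2|f| = 37.6 cm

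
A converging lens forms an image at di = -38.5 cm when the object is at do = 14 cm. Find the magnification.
M = −di/do = 2.75 (upright image)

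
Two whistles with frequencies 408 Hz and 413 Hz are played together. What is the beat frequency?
5 Hz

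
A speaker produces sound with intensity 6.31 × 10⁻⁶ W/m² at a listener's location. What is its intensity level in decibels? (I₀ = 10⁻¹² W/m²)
β = 10·log₁₀(I/I₀) = 68 dB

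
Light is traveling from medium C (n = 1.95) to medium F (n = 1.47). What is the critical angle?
θc = arcsin(n₂/n₁) = 48.92°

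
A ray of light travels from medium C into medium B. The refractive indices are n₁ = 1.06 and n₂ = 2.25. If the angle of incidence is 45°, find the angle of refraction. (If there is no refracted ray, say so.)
sin θ₂ = (n₁/n₂)·sin θ₁ = 0.3331 → θ₂ = 19.46°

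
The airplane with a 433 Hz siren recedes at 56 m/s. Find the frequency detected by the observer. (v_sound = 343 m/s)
f_obs = f·v/(v + v_s) = 372.2 Hz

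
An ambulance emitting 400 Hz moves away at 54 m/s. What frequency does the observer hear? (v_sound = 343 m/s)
f_obs = f·v/(v + v_s) = 345.6 Hz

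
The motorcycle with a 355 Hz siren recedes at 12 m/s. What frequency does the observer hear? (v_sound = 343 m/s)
f_obs = f·v/(v + v_s) = 343 Hz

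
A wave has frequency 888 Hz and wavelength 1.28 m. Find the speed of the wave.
v = fλ = 1137 m/s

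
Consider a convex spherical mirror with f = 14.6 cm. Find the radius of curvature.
R = 2|f| = 29.2 cm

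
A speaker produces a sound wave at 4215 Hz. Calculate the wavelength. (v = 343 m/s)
λ = v/f = 0.08138 m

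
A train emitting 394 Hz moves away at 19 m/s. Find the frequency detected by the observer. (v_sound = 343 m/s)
f_obs = f·v/(v + v_s) = 373.3 Hz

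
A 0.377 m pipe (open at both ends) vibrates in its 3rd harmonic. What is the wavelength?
λₙ = 2L/n = 0.2513 m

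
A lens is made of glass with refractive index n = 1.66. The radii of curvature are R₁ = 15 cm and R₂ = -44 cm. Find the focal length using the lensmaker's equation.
1/f = (n − 1)(1/R₁ − 1/R₂) → f = 16.95 cm (converging lens)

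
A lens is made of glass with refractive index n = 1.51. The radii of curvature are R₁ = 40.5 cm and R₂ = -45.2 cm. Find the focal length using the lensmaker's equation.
1/f = (n − 1)(1/R₁ − 1/R₂) → f = 41.88 cm (converging lens)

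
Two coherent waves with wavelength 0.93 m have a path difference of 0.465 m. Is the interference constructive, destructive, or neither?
destructive — path difference = 0.5λ, an odd multiple of λ/2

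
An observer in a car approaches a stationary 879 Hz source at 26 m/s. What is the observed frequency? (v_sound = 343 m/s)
f_obs = f·(v + v_o)/v = 945.6 Hz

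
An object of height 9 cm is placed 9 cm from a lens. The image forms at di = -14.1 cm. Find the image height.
hi = (-di/do) × ho = 14.1 cm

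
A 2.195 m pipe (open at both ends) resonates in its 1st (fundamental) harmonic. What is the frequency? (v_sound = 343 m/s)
fₙ = nv/(2L) = 78.13 Hz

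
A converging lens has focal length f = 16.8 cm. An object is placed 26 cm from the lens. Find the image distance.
1/di = 1/f − 1/do → di = 47.48 cm (real image)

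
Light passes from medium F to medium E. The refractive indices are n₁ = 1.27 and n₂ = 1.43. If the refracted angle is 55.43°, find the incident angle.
sin θ₁ = (n₂/n₁)·sin θ₂ → θ₁ = 68°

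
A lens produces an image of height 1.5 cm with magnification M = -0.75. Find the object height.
ho = |hi|/|M| = 2 cm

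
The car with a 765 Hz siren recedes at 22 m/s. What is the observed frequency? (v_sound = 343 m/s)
f_obs = f·v/(v + v_s) = 718.9 Hz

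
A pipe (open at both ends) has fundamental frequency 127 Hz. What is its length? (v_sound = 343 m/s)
L = v/(2f₁) = 1.35 m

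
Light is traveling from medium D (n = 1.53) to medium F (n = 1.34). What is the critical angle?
θc = arcsin(n₂/n₁) = 61.14°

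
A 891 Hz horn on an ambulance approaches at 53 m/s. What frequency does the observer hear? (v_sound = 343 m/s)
f_obs = f·v/(v − v_s) = 1054 Hz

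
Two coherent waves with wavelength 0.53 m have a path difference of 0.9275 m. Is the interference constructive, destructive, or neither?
neither (partial) — path difference = 1.75λ, neither a whole number of wavelengths nor an odd multiple of λ/2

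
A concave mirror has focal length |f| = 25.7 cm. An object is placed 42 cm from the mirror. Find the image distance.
f = +25.7 cm (concave); 1/di = 1/f − 1/do → di = 66.22 cm (real image, in front of mirror)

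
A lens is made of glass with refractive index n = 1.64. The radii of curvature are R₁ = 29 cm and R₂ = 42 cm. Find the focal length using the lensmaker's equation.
1/f = (n − 1)(1/R₁ − 1/R₂) → f = 146.4 cm (converging lens)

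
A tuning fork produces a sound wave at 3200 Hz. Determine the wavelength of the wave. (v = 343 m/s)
λ = v/f = 0.1072 m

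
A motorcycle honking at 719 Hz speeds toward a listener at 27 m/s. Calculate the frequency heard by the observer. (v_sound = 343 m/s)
f_obs = f·v/(v − v_s) = 780.4 Hz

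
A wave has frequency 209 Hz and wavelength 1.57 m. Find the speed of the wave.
v = fλ = 328.1 m/s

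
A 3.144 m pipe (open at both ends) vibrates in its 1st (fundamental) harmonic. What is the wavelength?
λₙ = 2L/n = 6.288 m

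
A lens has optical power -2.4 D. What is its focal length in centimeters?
f = 1/P = -41.67 cm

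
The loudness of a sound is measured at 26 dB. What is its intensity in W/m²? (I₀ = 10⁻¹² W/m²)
I = I₀·10^(β/10) = 3.98 × 10⁻¹⁰ W/m²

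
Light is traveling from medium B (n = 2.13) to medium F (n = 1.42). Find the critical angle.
θc = arcsin(n₂/n₁) = 41.81°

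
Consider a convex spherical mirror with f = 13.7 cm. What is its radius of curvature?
R = 2|f| = 27.4 cm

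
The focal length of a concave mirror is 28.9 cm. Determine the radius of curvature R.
R = 2|f| = 57.8 cm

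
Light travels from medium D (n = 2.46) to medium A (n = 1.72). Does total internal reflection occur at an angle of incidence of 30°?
θc = arcsin(n₂/n₁) = 44.36°; 30° < θc, so no — the ray refracts.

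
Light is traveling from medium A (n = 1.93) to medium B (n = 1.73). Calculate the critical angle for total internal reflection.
θc = arcsin(n₂/n₁) = 63.69°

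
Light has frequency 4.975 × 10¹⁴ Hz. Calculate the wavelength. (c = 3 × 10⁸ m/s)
λ = c/f = 603 nm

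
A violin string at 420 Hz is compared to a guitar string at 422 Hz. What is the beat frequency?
2 Hz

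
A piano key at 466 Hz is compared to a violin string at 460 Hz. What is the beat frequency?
6 Hz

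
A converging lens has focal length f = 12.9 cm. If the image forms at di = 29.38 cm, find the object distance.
1/do = 1/f − 1/di → do = 23 cm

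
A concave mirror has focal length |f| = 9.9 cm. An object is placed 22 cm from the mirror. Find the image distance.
f = +9.9 cm (concave); 1/di = 1/f − 1/do → di = 18 cm (real image, in front of mirror)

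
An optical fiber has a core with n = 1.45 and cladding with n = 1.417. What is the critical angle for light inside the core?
θc = arcsin(n_cladding/n_core) = 77.75°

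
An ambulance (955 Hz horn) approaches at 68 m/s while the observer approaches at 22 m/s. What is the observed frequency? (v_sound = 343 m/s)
f_obs = f·(v + v_o)/(v − v_s) = 1268 Hz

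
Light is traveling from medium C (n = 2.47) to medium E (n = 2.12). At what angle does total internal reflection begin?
θc = arcsin(n₂/n₁) = 59.13°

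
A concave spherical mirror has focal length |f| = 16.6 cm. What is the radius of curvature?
R = 2|f| = 33.2 cm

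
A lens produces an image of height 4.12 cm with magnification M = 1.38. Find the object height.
ho = |hi|/|M| = 2.986 cm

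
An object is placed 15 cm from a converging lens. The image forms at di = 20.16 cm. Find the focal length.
1/f = 1/do + 1/di → f = 8.601 cm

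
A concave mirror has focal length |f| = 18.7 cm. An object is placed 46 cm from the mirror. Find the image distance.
f = +18.7 cm (concave); 1/di = 1/f − 1/do → di = 31.51 cm (real image, in front of mirror)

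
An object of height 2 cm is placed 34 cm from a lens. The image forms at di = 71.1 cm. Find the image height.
hi = (-di/do) × ho = -4.182 cm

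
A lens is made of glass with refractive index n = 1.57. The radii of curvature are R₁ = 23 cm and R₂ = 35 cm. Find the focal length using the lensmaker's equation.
1/f = (n − 1)(1/R₁ − 1/R₂) → f = 117.7 cm (converging lens)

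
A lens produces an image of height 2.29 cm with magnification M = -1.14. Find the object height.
ho = |hi|/|M| = 2.009 cm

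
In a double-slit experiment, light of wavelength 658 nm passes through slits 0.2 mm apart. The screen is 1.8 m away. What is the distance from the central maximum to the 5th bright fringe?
y = mλL/d = 29.61 mm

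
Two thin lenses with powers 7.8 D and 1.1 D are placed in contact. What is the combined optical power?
P_total = P₁ + P₂ = 8.9 D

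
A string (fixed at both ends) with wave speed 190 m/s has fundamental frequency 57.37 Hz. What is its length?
L = v/(2f₁) = 1.656 m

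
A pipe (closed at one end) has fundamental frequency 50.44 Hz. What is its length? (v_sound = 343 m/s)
L = v/(4f₁) = 1.7 m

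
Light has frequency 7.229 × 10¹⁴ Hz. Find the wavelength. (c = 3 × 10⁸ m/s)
λ = c/f = 415 nm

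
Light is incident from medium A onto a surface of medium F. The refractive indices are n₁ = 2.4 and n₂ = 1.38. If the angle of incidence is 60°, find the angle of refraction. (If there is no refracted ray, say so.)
sin θ₂ = (n₁/n₂)·sin θ₁ = 1.506 > 1, so there is no refracted ray — the light undergoes total internal reflection.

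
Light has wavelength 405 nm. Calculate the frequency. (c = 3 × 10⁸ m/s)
f = c/λ = 7.407 × 10¹⁴ Hz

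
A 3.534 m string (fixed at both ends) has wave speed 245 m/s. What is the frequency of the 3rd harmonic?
fₙ = nv/(2L) = 104 Hz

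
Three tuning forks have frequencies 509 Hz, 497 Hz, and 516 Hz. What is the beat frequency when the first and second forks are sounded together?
12 Hz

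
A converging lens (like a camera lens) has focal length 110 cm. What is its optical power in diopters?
P = 1/f = 0.9091 D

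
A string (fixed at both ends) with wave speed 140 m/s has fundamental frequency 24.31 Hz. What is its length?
L = v/(2f₁) = 2.879 m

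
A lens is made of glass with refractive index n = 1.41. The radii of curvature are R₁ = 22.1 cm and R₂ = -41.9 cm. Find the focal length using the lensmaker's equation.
1/f = (n − 1)(1/R₁ − 1/R₂) → f = 35.29 cm (converging lens)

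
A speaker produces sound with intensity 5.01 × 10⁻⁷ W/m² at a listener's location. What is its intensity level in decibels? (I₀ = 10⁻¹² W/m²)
β = 10·log₁₀(I/I₀) = 57 dB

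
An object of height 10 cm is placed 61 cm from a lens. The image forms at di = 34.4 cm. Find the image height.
hi = (-di/do) × ho = -5.639 cm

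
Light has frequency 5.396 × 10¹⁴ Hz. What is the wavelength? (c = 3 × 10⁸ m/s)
λ = c/f = 556 nm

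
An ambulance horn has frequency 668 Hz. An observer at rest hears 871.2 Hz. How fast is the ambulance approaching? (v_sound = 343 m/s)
v_s = v·(1 − f/f_obs) = 80 m/s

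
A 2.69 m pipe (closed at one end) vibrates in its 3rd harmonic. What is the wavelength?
λₙ = 4L/n = 3.587 m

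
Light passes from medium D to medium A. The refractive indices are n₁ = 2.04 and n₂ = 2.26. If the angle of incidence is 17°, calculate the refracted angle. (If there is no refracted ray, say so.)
sin θ₂ = (n₁/n₂)·sin θ₁ = 0.2639 → θ₂ = 15.3°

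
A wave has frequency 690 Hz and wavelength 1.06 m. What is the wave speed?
v = fλ = 731.4 m/s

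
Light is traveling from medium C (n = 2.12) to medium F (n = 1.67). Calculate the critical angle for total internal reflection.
θc = arcsin(n₂/n₁) = 51.97°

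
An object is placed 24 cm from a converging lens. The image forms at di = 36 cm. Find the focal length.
1/f = 1/do + 1/di → f = 14.4 cm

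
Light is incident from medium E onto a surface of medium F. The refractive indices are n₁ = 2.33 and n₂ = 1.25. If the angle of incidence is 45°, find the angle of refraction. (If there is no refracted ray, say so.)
sin θ₂ = (n₁/n₂)·sin θ₁ = 1.318 > 1, so there is no refracted ray — the light undergoes total internal reflection.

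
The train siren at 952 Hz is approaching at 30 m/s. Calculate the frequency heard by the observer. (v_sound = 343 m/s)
f_obs = f·v/(v − v_s) = 1043 Hz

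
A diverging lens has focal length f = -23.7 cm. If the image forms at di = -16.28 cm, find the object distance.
1/do = 1/f − 1/di → do = 52 cm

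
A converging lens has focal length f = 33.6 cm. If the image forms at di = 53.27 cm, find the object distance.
1/do = 1/f − 1/di → do = 91 cm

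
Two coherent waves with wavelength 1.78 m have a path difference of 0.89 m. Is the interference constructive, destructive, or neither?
destructive — path difference = 0.5λ, an odd multiple of λ/2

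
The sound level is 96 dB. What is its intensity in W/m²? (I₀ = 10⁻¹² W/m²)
I = I₀·10^(β/10) = 3.98 × 10⁻³ W/m²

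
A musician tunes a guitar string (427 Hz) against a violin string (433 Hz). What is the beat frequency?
6 Hz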